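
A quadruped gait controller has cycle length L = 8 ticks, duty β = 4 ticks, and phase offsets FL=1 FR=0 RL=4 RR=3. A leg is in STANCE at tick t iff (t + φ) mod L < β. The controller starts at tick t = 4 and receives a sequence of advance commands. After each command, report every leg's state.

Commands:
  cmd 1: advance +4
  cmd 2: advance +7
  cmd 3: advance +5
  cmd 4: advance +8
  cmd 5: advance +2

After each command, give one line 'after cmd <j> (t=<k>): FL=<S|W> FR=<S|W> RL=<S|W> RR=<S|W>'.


start t=4: FL=W FR=W RL=S RR=W
cmd 1: advance +4 → t=8, phase=(1,0,4,3) → FL=S FR=S RL=W RR=S
cmd 2: advance +7 → t=15, phase=(0,7,3,2) → FL=S FR=W RL=S RR=S
cmd 3: advance +5 → t=20, phase=(5,4,0,7) → FL=W FR=W RL=S RR=W
cmd 4: advance +8 → t=28, phase=(5,4,0,7) → FL=W FR=W RL=S RR=W
cmd 5: advance +2 → t=30, phase=(7,6,2,1) → FL=W FR=W RL=S RR=S

after cmd 1 (t=8): FL=S FR=S RL=W RR=S
after cmd 2 (t=15): FL=S FR=W RL=S RR=S
after cmd 3 (t=20): FL=W FR=W RL=S RR=W
after cmd 4 (t=28): FL=W FR=W RL=S RR=W
after cmd 5 (t=30): FL=W FR=W RL=S RR=S


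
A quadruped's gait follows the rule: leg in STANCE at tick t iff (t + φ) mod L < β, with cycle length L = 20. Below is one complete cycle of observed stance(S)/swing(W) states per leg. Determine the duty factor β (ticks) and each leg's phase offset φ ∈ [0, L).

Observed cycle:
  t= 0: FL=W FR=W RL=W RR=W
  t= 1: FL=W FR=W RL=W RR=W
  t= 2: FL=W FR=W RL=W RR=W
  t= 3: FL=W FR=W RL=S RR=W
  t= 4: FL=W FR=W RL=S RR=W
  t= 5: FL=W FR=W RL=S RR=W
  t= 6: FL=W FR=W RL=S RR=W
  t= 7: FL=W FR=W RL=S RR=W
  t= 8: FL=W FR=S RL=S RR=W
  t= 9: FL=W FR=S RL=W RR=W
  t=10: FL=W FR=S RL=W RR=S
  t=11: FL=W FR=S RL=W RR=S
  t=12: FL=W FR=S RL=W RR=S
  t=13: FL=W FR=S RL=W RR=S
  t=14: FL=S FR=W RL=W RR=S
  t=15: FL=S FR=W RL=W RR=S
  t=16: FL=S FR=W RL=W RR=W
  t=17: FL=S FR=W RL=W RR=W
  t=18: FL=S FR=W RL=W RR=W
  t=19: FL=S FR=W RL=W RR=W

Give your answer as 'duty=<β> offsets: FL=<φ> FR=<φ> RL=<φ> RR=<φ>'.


duty=6 offsets: FL=6 FR=12 RL=17 RR=10

duty β = stance ticks per leg = 6
FL: stance ticks = 6; W→S at t=14 → φ=6
FR: stance ticks = 6; W→S at t=8 → φ=12
RL: stance ticks = 6; W→S at t=3 → φ=17
RR: stance ticks = 6; W→S at t=10 → φ=10


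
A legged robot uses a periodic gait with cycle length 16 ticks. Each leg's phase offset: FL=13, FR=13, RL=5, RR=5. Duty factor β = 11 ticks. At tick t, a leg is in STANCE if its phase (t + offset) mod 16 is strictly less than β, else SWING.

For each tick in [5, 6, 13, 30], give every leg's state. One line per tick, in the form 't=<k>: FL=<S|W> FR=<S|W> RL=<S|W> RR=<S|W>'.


t=5: FL=S FR=S RL=S RR=S
t=6: FL=S FR=S RL=W RR=W
t=13: FL=S FR=S RL=S RR=S
t=30: FL=W FR=W RL=S RR=S

t=5: phase=(2,2,10,10) vs β=11 → FL=S FR=S RL=S RR=S
t=6: phase=(3,3,11,11) vs β=11 → FL=S FR=S RL=W RR=W
t=13: phase=(10,10,2,2) vs β=11 → FL=S FR=S RL=S RR=S
t=30: phase=(11,11,3,3) vs β=11 → FL=W FR=W RL=S RR=S


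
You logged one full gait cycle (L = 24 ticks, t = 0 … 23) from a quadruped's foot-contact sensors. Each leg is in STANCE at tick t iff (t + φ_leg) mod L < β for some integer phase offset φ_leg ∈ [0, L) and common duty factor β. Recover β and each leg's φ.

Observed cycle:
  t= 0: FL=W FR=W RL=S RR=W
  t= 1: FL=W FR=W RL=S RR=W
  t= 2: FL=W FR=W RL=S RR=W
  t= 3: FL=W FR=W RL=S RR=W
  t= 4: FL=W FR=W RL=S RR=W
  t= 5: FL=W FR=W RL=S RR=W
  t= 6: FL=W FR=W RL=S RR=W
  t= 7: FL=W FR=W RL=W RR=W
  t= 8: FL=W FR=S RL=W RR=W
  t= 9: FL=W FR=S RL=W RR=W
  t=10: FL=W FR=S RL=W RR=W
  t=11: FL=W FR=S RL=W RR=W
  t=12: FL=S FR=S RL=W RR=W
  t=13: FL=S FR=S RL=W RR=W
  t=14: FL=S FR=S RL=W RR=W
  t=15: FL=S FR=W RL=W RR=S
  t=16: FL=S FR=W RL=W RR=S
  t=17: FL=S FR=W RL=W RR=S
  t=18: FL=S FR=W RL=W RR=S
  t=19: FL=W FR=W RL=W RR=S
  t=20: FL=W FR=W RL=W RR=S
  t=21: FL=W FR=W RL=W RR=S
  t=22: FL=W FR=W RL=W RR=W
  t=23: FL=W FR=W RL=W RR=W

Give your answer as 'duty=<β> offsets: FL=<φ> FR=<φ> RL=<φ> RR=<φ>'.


duty β = stance ticks per leg = 7
FL: stance ticks = 7; W→S at t=12 → φ=12
FR: stance ticks = 7; W→S at t=8 → φ=16
RL: stance ticks = 7; W→S at t=0 → φ=0
RR: stance ticks = 7; W→S at t=15 → φ=9

duty=7 offsets: FL=12 FR=16 RL=0 RR=9


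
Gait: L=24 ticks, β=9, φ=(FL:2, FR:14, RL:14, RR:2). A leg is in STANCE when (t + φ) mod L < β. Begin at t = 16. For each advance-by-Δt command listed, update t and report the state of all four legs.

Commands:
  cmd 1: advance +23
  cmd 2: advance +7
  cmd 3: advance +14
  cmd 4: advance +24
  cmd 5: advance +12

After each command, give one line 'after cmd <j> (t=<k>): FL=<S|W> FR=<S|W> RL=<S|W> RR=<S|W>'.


after cmd 1 (t=39): FL=W FR=S RL=S RR=W
after cmd 2 (t=46): FL=S FR=W RL=W RR=S
after cmd 3 (t=60): FL=W FR=S RL=S RR=W
after cmd 4 (t=84): FL=W FR=S RL=S RR=W
after cmd 5 (t=96): FL=S FR=W RL=W RR=S

start t=16: FL=W FR=S RL=S RR=W
cmd 1: advance +23 → t=39, phase=(17,5,5,17) → FL=W FR=S RL=S RR=W
cmd 2: advance +7 → t=46, phase=(0,12,12,0) → FL=S FR=W RL=W RR=S
cmd 3: advance +14 → t=60, phase=(14,2,2,14) → FL=W FR=S RL=S RR=W
cmd 4: advance +24 → t=84, phase=(14,2,2,14) → FL=W FR=S RL=S RR=W
cmd 5: advance +12 → t=96, phase=(2,14,14,2) → FL=S FR=W RL=W RR=S


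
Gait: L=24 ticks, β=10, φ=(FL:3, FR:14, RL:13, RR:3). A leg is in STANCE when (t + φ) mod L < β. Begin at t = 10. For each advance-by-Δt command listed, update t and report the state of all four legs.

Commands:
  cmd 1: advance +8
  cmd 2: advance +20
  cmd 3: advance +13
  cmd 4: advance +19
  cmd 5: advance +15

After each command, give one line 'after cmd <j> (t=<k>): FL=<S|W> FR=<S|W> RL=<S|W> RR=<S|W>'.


start t=10: FL=W FR=S RL=W RR=W
cmd 1: advance +8 → t=18, phase=(21,8,7,21) → FL=W FR=S RL=S RR=W
cmd 2: advance +20 → t=38, phase=(17,4,3,17) → FL=W FR=S RL=S RR=W
cmd 3: advance +13 → t=51, phase=(6,17,16,6) → FL=S FR=W RL=W RR=S
cmd 4: advance +19 → t=70, phase=(1,12,11,1) → FL=S FR=W RL=W RR=S
cmd 5: advance +15 → t=85, phase=(16,3,2,16) → FL=W FR=S RL=S RR=W

after cmd 1 (t=18): FL=W FR=S RL=S RR=W
after cmd 2 (t=38): FL=W FR=S RL=S RR=W
after cmd 3 (t=51): FL=S FR=W RL=W RR=S
after cmd 4 (t=70): FL=S FR=W RL=W RR=S
after cmd 5 (t=85): FL=W FR=S RL=S RR=W


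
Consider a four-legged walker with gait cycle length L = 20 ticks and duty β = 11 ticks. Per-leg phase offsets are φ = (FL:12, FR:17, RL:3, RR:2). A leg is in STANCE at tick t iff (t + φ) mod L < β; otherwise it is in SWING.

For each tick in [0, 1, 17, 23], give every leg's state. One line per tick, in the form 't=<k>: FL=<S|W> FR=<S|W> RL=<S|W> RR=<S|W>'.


t=0: FL=W FR=W RL=S RR=S
t=1: FL=W FR=W RL=S RR=S
t=17: FL=S FR=W RL=S RR=W
t=23: FL=W FR=S RL=S RR=S

t=0: phase=(12,17,3,2) vs β=11 → FL=W FR=W RL=S RR=S
t=1: phase=(13,18,4,3) vs β=11 → FL=W FR=W RL=S RR=S
t=17: phase=(9,14,0,19) vs β=11 → FL=S FR=W RL=S RR=W
t=23: phase=(15,0,6,5) vs β=11 → FL=W FR=S RL=S RR=S


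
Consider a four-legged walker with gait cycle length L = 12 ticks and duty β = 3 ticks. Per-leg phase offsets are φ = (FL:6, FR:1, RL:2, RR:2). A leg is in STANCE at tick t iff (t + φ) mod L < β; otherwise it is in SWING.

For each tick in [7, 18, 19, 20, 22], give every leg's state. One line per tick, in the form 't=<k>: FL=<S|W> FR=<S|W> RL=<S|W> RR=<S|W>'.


t=7: phase=(1,8,9,9) vs β=3 → FL=S FR=W RL=W RR=W
t=18: phase=(0,7,8,8) vs β=3 → FL=S FR=W RL=W RR=W
t=19: phase=(1,8,9,9) vs β=3 → FL=S FR=W RL=W RR=W
t=20: phase=(2,9,10,10) vs β=3 → FL=S FR=W RL=W RR=W
t=22: phase=(4,11,0,0) vs β=3 → FL=W FR=W RL=S RR=S

t=7: FL=S FR=W RL=W RR=W
t=18: FL=S FR=W RL=W RR=W
t=19: FL=S FR=W RL=W RR=W
t=20: FL=S FR=W RL=W RR=W
t=22: FL=W FR=W RL=S RR=S


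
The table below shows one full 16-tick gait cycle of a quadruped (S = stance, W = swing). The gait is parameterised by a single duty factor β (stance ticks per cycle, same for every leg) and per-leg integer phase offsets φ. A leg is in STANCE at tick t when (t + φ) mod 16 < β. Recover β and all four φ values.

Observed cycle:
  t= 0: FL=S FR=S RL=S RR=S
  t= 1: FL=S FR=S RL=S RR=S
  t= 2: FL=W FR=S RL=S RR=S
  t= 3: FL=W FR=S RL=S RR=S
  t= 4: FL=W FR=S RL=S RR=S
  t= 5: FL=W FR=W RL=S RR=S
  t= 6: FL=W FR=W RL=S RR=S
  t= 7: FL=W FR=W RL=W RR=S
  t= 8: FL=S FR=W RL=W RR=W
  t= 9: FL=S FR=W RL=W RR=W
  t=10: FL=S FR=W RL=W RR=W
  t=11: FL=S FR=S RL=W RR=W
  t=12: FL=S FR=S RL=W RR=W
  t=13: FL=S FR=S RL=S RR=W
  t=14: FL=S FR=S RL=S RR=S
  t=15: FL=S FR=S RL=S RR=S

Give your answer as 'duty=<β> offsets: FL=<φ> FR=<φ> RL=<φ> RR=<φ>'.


duty β = stance ticks per leg = 10
FL: stance ticks = 10; W→S at t=8 → φ=8
FR: stance ticks = 10; W→S at t=11 → φ=5
RL: stance ticks = 10; W→S at t=13 → φ=3
RR: stance ticks = 10; W→S at t=14 → φ=2

duty=10 offsets: FL=8 FR=5 RL=3 RR=2


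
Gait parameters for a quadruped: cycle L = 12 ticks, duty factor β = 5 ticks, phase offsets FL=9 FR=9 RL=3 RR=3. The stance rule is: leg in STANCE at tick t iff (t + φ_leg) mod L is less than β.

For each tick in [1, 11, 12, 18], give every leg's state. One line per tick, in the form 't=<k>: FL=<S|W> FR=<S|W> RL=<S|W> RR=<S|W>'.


t=1: FL=W FR=W RL=S RR=S
t=11: FL=W FR=W RL=S RR=S
t=12: FL=W FR=W RL=S RR=S
t=18: FL=S FR=S RL=W RR=W

t=1: phase=(10,10,4,4) vs β=5 → FL=W FR=W RL=S RR=S
t=11: phase=(8,8,2,2) vs β=5 → FL=W FR=W RL=S RR=S
t=12: phase=(9,9,3,3) vs β=5 → FL=W FR=W RL=S RR=S
t=18: phase=(3,3,9,9) vs β=5 → FL=S FR=S RL=W RR=W


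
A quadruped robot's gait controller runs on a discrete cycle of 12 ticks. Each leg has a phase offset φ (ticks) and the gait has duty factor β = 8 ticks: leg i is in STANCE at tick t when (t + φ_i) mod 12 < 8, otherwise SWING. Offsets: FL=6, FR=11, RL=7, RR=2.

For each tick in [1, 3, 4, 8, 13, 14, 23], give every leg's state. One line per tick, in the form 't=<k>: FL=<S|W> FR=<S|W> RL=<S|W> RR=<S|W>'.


t=1: phase=(7,0,8,3) vs β=8 → FL=S FR=S RL=W RR=S
t=3: phase=(9,2,10,5) vs β=8 → FL=W FR=S RL=W RR=S
t=4: phase=(10,3,11,6) vs β=8 → FL=W FR=S RL=W RR=S
t=8: phase=(2,7,3,10) vs β=8 → FL=S FR=S RL=S RR=W
t=13: phase=(7,0,8,3) vs β=8 → FL=S FR=S RL=W RR=S
t=14: phase=(8,1,9,4) vs β=8 → FL=W FR=S RL=W RR=S
t=23: phase=(5,10,6,1) vs β=8 → FL=S FR=W RL=S RR=S

t=1: FL=S FR=S RL=W RR=S
t=3: FL=W FR=S RL=W RR=S
t=4: FL=W FR=S RL=W RR=S
t=8: FL=S FR=S RL=S RR=W
t=13: FL=S FR=S RL=W RR=S
t=14: FL=W FR=S RL=W RR=S
t=23: FL=S FR=W RL=S RR=S


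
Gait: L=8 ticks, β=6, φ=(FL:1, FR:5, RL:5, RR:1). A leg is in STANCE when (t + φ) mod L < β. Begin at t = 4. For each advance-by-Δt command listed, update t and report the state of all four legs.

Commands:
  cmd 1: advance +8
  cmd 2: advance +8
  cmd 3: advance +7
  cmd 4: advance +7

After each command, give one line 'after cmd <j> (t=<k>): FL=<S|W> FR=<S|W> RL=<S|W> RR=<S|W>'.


start t=4: FL=S FR=S RL=S RR=S
cmd 1: advance +8 → t=12, phase=(5,1,1,5) → FL=S FR=S RL=S RR=S
cmd 2: advance +8 → t=20, phase=(5,1,1,5) → FL=S FR=S RL=S RR=S
cmd 3: advance +7 → t=27, phase=(4,0,0,4) → FL=S FR=S RL=S RR=S
cmd 4: advance +7 → t=34, phase=(3,7,7,3) → FL=S FR=W RL=W RR=S

after cmd 1 (t=12): FL=S FR=S RL=S RR=S
after cmd 2 (t=20): FL=S FR=S RL=S RR=S
after cmd 3 (t=27): FL=S FR=S RL=S RR=S
after cmd 4 (t=34): FL=S FR=W RL=W RR=S


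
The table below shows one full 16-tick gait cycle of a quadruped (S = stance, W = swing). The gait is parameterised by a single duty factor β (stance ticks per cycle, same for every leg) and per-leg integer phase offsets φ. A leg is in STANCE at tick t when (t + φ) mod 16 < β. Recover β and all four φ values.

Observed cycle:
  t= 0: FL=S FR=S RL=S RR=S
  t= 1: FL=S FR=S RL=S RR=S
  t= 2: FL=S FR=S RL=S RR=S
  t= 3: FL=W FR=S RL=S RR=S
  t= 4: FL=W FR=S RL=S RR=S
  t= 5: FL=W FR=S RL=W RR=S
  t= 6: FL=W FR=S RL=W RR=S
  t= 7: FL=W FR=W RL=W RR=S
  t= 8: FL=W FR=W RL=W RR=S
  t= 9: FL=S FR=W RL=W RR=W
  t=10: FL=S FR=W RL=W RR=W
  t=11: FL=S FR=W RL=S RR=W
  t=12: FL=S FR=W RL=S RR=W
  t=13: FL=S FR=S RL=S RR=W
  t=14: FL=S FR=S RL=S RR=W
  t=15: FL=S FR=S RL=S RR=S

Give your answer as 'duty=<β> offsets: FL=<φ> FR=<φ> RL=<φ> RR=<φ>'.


duty β = stance ticks per leg = 10
FL: stance ticks = 10; W→S at t=9 → φ=7
FR: stance ticks = 10; W→S at t=13 → φ=3
RL: stance ticks = 10; W→S at t=11 → φ=5
RR: stance ticks = 10; W→S at t=15 → φ=1

duty=10 offsets: FL=7 FR=3 RL=5 RR=1


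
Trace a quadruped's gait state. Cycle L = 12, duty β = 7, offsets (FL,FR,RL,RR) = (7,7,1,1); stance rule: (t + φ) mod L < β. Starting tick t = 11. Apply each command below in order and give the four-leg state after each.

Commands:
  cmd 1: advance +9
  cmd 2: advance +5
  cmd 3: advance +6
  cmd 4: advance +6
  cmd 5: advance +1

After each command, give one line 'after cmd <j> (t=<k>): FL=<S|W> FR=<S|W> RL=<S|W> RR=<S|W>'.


after cmd 1 (t=20): FL=S FR=S RL=W RR=W
after cmd 2 (t=25): FL=W FR=W RL=S RR=S
after cmd 3 (t=31): FL=S FR=S RL=W RR=W
after cmd 4 (t=37): FL=W FR=W RL=S RR=S
after cmd 5 (t=38): FL=W FR=W RL=S RR=S

start t=11: FL=S FR=S RL=S RR=S
cmd 1: advance +9 → t=20, phase=(3,3,9,9) → FL=S FR=S RL=W RR=W
cmd 2: advance +5 → t=25, phase=(8,8,2,2) → FL=W FR=W RL=S RR=S
cmd 3: advance +6 → t=31, phase=(2,2,8,8) → FL=S FR=S RL=W RR=W
cmd 4: advance +6 → t=37, phase=(8,8,2,2) → FL=W FR=W RL=S RR=S
cmd 5: advance +1 → t=38, phase=(9,9,3,3) → FL=W FR=W RL=S RR=S


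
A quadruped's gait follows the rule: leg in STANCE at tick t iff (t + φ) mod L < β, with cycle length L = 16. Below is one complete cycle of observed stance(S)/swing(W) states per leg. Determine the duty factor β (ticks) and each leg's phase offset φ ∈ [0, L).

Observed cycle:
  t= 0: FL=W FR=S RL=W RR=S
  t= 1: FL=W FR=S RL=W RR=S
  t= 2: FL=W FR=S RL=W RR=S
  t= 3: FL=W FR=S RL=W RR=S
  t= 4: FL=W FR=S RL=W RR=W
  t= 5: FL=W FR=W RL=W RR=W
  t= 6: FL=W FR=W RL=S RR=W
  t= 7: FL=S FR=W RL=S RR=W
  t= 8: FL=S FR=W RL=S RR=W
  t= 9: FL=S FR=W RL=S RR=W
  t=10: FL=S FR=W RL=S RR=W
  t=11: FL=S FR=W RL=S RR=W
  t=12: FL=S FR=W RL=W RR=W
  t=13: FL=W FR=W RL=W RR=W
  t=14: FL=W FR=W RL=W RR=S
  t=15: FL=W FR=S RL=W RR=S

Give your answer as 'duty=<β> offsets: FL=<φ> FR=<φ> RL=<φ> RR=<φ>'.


duty=6 offsets: FL=9 FR=1 RL=10 RR=2

duty β = stance ticks per leg = 6
FL: stance ticks = 6; W→S at t=7 → φ=9
FR: stance ticks = 6; W→S at t=15 → φ=1
RL: stance ticks = 6; W→S at t=6 → φ=10
RR: stance ticks = 6; W→S at t=14 → φ=2


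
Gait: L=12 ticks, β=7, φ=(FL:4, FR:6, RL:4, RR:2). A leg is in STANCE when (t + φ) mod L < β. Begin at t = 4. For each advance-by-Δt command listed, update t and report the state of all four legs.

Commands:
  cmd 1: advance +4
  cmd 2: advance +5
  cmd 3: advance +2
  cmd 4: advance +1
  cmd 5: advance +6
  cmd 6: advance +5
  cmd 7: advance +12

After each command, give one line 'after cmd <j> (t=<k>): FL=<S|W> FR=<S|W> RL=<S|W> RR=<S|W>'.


after cmd 1 (t=8): FL=S FR=S RL=S RR=W
after cmd 2 (t=13): FL=S FR=W RL=S RR=S
after cmd 3 (t=15): FL=W FR=W RL=W RR=S
after cmd 4 (t=16): FL=W FR=W RL=W RR=S
after cmd 5 (t=22): FL=S FR=S RL=S RR=S
after cmd 6 (t=27): FL=W FR=W RL=W RR=S
after cmd 7 (t=39): FL=W FR=W RL=W RR=S

start t=4: FL=W FR=W RL=W RR=S
cmd 1: advance +4 → t=8, phase=(0,2,0,10) → FL=S FR=S RL=S RR=W
cmd 2: advance +5 → t=13, phase=(5,7,5,3) → FL=S FR=W RL=S RR=S
cmd 3: advance +2 → t=15, phase=(7,9,7,5) → FL=W FR=W RL=W RR=S
cmd 4: advance +1 → t=16, phase=(8,10,8,6) → FL=W FR=W RL=W RR=S
cmd 5: advance +6 → t=22, phase=(2,4,2,0) → FL=S FR=S RL=S RR=S
cmd 6: advance +5 → t=27, phase=(7,9,7,5) → FL=W FR=W RL=W RR=S
cmd 7: advance +12 → t=39, phase=(7,9,7,5) → FL=W FR=W RL=W RR=S


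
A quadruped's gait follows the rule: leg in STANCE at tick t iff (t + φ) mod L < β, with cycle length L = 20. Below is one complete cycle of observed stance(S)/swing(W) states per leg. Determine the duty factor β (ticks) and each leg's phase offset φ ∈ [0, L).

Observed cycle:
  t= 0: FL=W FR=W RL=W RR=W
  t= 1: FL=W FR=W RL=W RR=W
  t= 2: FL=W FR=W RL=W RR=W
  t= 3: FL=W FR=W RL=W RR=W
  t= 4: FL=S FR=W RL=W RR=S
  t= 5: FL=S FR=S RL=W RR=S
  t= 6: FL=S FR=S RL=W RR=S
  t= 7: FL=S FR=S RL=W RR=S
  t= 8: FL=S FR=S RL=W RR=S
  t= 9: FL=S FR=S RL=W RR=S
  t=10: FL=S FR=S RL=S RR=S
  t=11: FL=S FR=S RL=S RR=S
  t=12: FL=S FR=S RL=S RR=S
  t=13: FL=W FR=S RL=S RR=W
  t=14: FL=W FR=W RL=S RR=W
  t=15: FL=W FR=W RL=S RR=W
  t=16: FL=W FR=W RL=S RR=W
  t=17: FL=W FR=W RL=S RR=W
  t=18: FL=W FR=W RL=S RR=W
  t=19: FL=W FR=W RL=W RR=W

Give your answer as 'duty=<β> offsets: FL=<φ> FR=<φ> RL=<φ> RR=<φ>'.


duty=9 offsets: FL=16 FR=15 RL=10 RR=16

duty β = stance ticks per leg = 9
FL: stance ticks = 9; W→S at t=4 → φ=16
FR: stance ticks = 9; W→S at t=5 → φ=15
RL: stance ticks = 9; W→S at t=10 → φ=10
RR: stance ticks = 9; W→S at t=4 → φ=16


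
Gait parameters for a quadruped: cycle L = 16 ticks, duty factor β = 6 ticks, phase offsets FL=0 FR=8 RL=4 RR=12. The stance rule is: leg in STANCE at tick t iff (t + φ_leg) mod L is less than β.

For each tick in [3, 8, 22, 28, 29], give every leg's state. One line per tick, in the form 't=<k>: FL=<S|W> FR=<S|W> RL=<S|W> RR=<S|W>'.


t=3: phase=(3,11,7,15) vs β=6 → FL=S FR=W RL=W RR=W
t=8: phase=(8,0,12,4) vs β=6 → FL=W FR=S RL=W RR=S
t=22: phase=(6,14,10,2) vs β=6 → FL=W FR=W RL=W RR=S
t=28: phase=(12,4,0,8) vs β=6 → FL=W FR=S RL=S RR=W
t=29: phase=(13,5,1,9) vs β=6 → FL=W FR=S RL=S RR=W

t=3: FL=S FR=W RL=W RR=W
t=8: FL=W FR=S RL=W RR=S
t=22: FL=W FR=W RL=W RR=S
t=28: FL=W FR=S RL=S RR=W
t=29: FL=W FR=S RL=S RR=W


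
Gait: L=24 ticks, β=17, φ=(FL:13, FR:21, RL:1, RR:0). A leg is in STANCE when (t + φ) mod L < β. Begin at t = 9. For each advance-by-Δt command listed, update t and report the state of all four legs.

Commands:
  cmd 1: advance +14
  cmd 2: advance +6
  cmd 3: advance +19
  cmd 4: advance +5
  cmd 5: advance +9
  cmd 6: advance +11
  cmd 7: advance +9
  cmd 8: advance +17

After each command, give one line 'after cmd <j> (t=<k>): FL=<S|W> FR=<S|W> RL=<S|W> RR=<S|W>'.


start t=9: FL=W FR=S RL=S RR=S
cmd 1: advance +14 → t=23, phase=(12,20,0,23) → FL=S FR=W RL=S RR=W
cmd 2: advance +6 → t=29, phase=(18,2,6,5) → FL=W FR=S RL=S RR=S
cmd 3: advance +19 → t=48, phase=(13,21,1,0) → FL=S FR=W RL=S RR=S
cmd 4: advance +5 → t=53, phase=(18,2,6,5) → FL=W FR=S RL=S RR=S
cmd 5: advance +9 → t=62, phase=(3,11,15,14) → FL=S FR=S RL=S RR=S
cmd 6: advance +11 → t=73, phase=(14,22,2,1) → FL=S FR=W RL=S RR=S
cmd 7: advance +9 → t=82, phase=(23,7,11,10) → FL=W FR=S RL=S RR=S
cmd 8: advance +17 → t=99, phase=(16,0,4,3) → FL=S FR=S RL=S RR=S

after cmd 1 (t=23): FL=S FR=W RL=S RR=W
after cmd 2 (t=29): FL=W FR=S RL=S RR=S
after cmd 3 (t=48): FL=S FR=W RL=S RR=S
after cmd 4 (t=53): FL=W FR=S RL=S RR=S
after cmd 5 (t=62): FL=S FR=S RL=S RR=S
after cmd 6 (t=73): FL=S FR=W RL=S RR=S
after cmd 7 (t=82): FL=W FR=S RL=S RR=S
after cmd 8 (t=99): FL=S FR=S RL=S RR=S


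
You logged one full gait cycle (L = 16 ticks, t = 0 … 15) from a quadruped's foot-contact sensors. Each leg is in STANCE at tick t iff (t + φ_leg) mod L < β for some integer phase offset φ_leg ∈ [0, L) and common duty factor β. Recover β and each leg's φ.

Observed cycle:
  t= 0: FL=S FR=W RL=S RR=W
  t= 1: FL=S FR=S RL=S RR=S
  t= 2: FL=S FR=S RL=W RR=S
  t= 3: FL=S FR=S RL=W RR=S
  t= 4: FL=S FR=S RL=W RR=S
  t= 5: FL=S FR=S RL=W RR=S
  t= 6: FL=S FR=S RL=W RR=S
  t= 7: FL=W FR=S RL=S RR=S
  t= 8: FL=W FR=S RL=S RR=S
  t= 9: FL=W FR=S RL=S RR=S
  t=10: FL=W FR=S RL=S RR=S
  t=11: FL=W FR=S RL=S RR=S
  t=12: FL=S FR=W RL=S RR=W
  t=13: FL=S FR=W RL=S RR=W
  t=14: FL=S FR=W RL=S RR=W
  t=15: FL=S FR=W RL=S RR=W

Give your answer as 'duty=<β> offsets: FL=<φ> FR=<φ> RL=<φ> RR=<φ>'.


duty=11 offsets: FL=4 FR=15 RL=9 RR=15

duty β = stance ticks per leg = 11
FL: stance ticks = 11; W→S at t=12 → φ=4
FR: stance ticks = 11; W→S at t=1 → φ=15
RL: stance ticks = 11; W→S at t=7 → φ=9
RR: stance ticks = 11; W→S at t=1 → φ=15


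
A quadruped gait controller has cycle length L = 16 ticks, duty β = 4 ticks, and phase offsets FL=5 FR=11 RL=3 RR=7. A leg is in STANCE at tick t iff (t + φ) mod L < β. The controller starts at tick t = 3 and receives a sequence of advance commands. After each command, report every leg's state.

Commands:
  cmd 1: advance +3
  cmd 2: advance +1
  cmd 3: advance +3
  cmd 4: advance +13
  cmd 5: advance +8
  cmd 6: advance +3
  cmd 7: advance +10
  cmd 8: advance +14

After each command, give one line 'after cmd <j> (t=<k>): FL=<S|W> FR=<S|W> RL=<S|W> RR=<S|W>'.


after cmd 1 (t=6): FL=W FR=S RL=W RR=W
after cmd 2 (t=7): FL=W FR=S RL=W RR=W
after cmd 3 (t=10): FL=W FR=W RL=W RR=S
after cmd 4 (t=23): FL=W FR=S RL=W RR=W
after cmd 5 (t=31): FL=W FR=W RL=S RR=W
after cmd 6 (t=34): FL=W FR=W RL=W RR=W
after cmd 7 (t=44): FL=S FR=W RL=W RR=S
after cmd 8 (t=58): FL=W FR=W RL=W RR=S

start t=3: FL=W FR=W RL=W RR=W
cmd 1: advance +3 → t=6, phase=(11,1,9,13) → FL=W FR=S RL=W RR=W
cmd 2: advance +1 → t=7, phase=(12,2,10,14) → FL=W FR=S RL=W RR=W
cmd 3: advance +3 → t=10, phase=(15,5,13,1) → FL=W FR=W RL=W RR=S
cmd 4: advance +13 → t=23, phase=(12,2,10,14) → FL=W FR=S RL=W RR=W
cmd 5: advance +8 → t=31, phase=(4,10,2,6) → FL=W FR=W RL=S RR=W
cmd 6: advance +3 → t=34, phase=(7,13,5,9) → FL=W FR=W RL=W RR=W
cmd 7: advance +10 → t=44, phase=(1,7,15,3) → FL=S FR=W RL=W RR=S
cmd 8: advance +14 → t=58, phase=(15,5,13,1) → FL=W FR=W RL=W RR=S


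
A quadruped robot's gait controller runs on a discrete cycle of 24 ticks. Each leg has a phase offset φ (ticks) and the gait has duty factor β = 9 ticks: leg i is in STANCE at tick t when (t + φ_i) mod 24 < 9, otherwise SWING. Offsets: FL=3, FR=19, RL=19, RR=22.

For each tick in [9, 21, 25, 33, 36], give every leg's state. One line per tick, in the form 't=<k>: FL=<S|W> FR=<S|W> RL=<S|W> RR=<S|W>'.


t=9: FL=W FR=S RL=S RR=S
t=21: FL=S FR=W RL=W RR=W
t=25: FL=S FR=W RL=W RR=W
t=33: FL=W FR=S RL=S RR=S
t=36: FL=W FR=S RL=S RR=W

t=9: phase=(12,4,4,7) vs β=9 → FL=W FR=S RL=S RR=S
t=21: phase=(0,16,16,19) vs β=9 → FL=S FR=W RL=W RR=W
t=25: phase=(4,20,20,23) vs β=9 → FL=S FR=W RL=W RR=W
t=33: phase=(12,4,4,7) vs β=9 → FL=W FR=S RL=S RR=S
t=36: phase=(15,7,7,10) vs β=9 → FL=W FR=S RL=S RR=W


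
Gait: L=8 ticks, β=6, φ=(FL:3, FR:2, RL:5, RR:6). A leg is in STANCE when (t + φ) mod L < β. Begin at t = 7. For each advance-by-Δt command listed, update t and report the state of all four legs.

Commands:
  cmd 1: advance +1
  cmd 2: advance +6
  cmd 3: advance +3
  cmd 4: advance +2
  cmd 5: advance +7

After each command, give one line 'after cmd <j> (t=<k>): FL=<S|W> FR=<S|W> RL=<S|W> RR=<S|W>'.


after cmd 1 (t=8): FL=S FR=S RL=S RR=W
after cmd 2 (t=14): FL=S FR=S RL=S RR=S
after cmd 3 (t=17): FL=S FR=S RL=W RR=W
after cmd 4 (t=19): FL=W FR=S RL=S RR=S
after cmd 5 (t=26): FL=S FR=S RL=W RR=S

start t=7: FL=S FR=S RL=S RR=S
cmd 1: advance +1 → t=8, phase=(3,2,5,6) → FL=S FR=S RL=S RR=W
cmd 2: advance +6 → t=14, phase=(1,0,3,4) → FL=S FR=S RL=S RR=S
cmd 3: advance +3 → t=17, phase=(4,3,6,7) → FL=S FR=S RL=W RR=W
cmd 4: advance +2 → t=19, phase=(6,5,0,1) → FL=W FR=S RL=S RR=S
cmd 5: advance +7 → t=26, phase=(5,4,7,0) → FL=S FR=S RL=W RR=S


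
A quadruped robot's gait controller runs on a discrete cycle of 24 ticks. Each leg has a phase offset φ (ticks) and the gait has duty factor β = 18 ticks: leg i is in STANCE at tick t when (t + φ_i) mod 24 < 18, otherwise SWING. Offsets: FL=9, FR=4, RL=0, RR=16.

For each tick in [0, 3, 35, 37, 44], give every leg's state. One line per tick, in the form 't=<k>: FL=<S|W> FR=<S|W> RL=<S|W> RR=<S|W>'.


t=0: FL=S FR=S RL=S RR=S
t=3: FL=S FR=S RL=S RR=W
t=35: FL=W FR=S RL=S RR=S
t=37: FL=W FR=S RL=S RR=S
t=44: FL=S FR=S RL=W RR=S

t=0: phase=(9,4,0,16) vs β=18 → FL=S FR=S RL=S RR=S
t=3: phase=(12,7,3,19) vs β=18 → FL=S FR=S RL=S RR=W
t=35: phase=(20,15,11,3) vs β=18 → FL=W FR=S RL=S RR=S
t=37: phase=(22,17,13,5) vs β=18 → FL=W FR=S RL=S RR=S
t=44: phase=(5,0,20,12) vs β=18 → FL=S FR=S RL=W RR=S


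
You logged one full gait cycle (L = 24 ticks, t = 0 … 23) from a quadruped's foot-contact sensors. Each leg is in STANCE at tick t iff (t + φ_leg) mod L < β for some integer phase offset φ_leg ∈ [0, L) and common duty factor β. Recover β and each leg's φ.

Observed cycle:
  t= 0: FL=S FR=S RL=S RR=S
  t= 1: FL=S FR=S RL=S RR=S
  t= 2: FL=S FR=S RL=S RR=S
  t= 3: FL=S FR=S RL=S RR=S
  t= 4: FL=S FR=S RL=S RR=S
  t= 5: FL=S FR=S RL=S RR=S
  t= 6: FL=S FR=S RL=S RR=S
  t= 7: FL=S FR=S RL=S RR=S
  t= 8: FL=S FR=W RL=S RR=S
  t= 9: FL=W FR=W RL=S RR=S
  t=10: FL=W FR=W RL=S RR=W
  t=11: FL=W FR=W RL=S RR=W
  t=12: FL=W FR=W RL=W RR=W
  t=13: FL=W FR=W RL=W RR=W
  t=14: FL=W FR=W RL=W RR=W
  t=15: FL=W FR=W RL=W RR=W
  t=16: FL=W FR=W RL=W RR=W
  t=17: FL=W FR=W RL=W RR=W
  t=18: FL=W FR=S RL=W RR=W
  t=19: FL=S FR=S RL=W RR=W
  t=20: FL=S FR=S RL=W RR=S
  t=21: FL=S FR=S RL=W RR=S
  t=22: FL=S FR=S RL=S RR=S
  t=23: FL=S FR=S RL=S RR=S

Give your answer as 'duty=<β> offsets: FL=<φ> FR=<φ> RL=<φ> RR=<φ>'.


duty β = stance ticks per leg = 14
FL: stance ticks = 14; W→S at t=19 → φ=5
FR: stance ticks = 14; W→S at t=18 → φ=6
RL: stance ticks = 14; W→S at t=22 → φ=2
RR: stance ticks = 14; W→S at t=20 → φ=4

duty=14 offsets: FL=5 FR=6 RL=2 RR=4


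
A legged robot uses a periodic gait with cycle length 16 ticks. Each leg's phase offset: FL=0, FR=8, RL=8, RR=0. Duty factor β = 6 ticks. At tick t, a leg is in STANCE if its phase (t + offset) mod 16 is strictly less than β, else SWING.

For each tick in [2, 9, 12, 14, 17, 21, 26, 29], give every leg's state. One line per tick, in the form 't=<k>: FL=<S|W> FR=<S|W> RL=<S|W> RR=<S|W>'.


t=2: FL=S FR=W RL=W RR=S
t=9: FL=W FR=S RL=S RR=W
t=12: FL=W FR=S RL=S RR=W
t=14: FL=W FR=W RL=W RR=W
t=17: FL=S FR=W RL=W RR=S
t=21: FL=S FR=W RL=W RR=S
t=26: FL=W FR=S RL=S RR=W
t=29: FL=W FR=S RL=S RR=W

t=2: phase=(2,10,10,2) vs β=6 → FL=S FR=W RL=W RR=S
t=9: phase=(9,1,1,9) vs β=6 → FL=W FR=S RL=S RR=W
t=12: phase=(12,4,4,12) vs β=6 → FL=W FR=S RL=S RR=W
t=14: phase=(14,6,6,14) vs β=6 → FL=W FR=W RL=W RR=W
t=17: phase=(1,9,9,1) vs β=6 → FL=S FR=W RL=W RR=S
t=21: phase=(5,13,13,5) vs β=6 → FL=S FR=W RL=W RR=S
t=26: phase=(10,2,2,10) vs β=6 → FL=W FR=S RL=S RR=W
t=29: phase=(13,5,5,13) vs β=6 → FL=W FR=S RL=S RR=W


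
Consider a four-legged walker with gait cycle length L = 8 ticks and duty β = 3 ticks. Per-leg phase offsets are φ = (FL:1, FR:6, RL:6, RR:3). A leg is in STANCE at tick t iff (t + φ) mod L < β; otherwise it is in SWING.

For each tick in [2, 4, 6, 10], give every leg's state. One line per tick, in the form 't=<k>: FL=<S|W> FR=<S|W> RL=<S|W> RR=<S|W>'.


t=2: phase=(3,0,0,5) vs β=3 → FL=W FR=S RL=S RR=W
t=4: phase=(5,2,2,7) vs β=3 → FL=W FR=S RL=S RR=W
t=6: phase=(7,4,4,1) vs β=3 → FL=W FR=W RL=W RR=S
t=10: phase=(3,0,0,5) vs β=3 → FL=W FR=S RL=S RR=W

t=2: FL=W FR=S RL=S RR=W
t=4: FL=W FR=S RL=S RR=W
t=6: FL=W FR=W RL=W RR=S
t=10: FL=W FR=S RL=S RR=W


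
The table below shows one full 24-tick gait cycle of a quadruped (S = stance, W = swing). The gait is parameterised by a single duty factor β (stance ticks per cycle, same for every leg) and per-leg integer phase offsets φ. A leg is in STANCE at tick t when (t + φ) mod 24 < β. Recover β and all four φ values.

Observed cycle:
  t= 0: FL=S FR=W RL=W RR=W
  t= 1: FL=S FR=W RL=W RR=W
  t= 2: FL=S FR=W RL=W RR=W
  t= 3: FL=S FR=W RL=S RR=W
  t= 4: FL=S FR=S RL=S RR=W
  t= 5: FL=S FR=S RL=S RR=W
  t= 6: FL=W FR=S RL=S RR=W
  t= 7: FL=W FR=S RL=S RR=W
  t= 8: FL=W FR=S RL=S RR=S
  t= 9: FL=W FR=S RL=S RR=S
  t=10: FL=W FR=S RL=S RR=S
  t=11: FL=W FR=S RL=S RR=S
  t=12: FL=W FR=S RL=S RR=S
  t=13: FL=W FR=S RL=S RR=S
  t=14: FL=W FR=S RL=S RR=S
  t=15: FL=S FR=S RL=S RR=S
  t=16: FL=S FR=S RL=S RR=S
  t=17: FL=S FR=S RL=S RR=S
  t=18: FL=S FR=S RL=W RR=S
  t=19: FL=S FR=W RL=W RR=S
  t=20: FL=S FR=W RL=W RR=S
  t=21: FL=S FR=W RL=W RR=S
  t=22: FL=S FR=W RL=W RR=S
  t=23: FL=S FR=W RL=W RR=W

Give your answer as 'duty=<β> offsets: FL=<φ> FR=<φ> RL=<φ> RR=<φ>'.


duty β = stance ticks per leg = 15
FL: stance ticks = 15; W→S at t=15 → φ=9
FR: stance ticks = 15; W→S at t=4 → φ=20
RL: stance ticks = 15; W→S at t=3 → φ=21
RR: stance ticks = 15; W→S at t=8 → φ=16

duty=15 offsets: FL=9 FR=20 RL=21 RR=16


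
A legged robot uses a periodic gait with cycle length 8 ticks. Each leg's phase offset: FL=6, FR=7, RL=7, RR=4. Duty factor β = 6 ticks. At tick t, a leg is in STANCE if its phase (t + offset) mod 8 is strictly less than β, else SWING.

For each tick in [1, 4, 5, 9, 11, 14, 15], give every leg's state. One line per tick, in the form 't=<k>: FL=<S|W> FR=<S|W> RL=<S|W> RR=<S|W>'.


t=1: phase=(7,0,0,5) vs β=6 → FL=W FR=S RL=S RR=S
t=4: phase=(2,3,3,0) vs β=6 → FL=S FR=S RL=S RR=S
t=5: phase=(3,4,4,1) vs β=6 → FL=S FR=S RL=S RR=S
t=9: phase=(7,0,0,5) vs β=6 → FL=W FR=S RL=S RR=S
t=11: phase=(1,2,2,7) vs β=6 → FL=S FR=S RL=S RR=W
t=14: phase=(4,5,5,2) vs β=6 → FL=S FR=S RL=S RR=S
t=15: phase=(5,6,6,3) vs β=6 → FL=S FR=W RL=W RR=S

t=1: FL=W FR=S RL=S RR=S
t=4: FL=S FR=S RL=S RR=S
t=5: FL=S FR=S RL=S RR=S
t=9: FL=W FR=S RL=S RR=S
t=11: FL=S FR=S RL=S RR=W
t=14: FL=S FR=S RL=S RR=S
t=15: FL=S FR=W RL=W RR=S


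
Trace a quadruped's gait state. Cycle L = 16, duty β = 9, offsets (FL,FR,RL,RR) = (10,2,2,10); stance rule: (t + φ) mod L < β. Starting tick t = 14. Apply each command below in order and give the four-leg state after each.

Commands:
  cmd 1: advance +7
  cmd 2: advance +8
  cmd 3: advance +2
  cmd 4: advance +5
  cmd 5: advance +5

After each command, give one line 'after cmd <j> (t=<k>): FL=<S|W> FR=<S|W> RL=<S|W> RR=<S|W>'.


after cmd 1 (t=21): FL=W FR=S RL=S RR=W
after cmd 2 (t=29): FL=S FR=W RL=W RR=S
after cmd 3 (t=31): FL=W FR=S RL=S RR=W
after cmd 4 (t=36): FL=W FR=S RL=S RR=W
after cmd 5 (t=41): FL=S FR=W RL=W RR=S

start t=14: FL=S FR=S RL=S RR=S
cmd 1: advance +7 → t=21, phase=(15,7,7,15) → FL=W FR=S RL=S RR=W
cmd 2: advance +8 → t=29, phase=(7,15,15,7) → FL=S FR=W RL=W RR=S
cmd 3: advance +2 → t=31, phase=(9,1,1,9) → FL=W FR=S RL=S RR=W
cmd 4: advance +5 → t=36, phase=(14,6,6,14) → FL=W FR=S RL=S RR=W
cmd 5: advance +5 → t=41, phase=(3,11,11,3) → FL=S FR=W RL=W RR=S


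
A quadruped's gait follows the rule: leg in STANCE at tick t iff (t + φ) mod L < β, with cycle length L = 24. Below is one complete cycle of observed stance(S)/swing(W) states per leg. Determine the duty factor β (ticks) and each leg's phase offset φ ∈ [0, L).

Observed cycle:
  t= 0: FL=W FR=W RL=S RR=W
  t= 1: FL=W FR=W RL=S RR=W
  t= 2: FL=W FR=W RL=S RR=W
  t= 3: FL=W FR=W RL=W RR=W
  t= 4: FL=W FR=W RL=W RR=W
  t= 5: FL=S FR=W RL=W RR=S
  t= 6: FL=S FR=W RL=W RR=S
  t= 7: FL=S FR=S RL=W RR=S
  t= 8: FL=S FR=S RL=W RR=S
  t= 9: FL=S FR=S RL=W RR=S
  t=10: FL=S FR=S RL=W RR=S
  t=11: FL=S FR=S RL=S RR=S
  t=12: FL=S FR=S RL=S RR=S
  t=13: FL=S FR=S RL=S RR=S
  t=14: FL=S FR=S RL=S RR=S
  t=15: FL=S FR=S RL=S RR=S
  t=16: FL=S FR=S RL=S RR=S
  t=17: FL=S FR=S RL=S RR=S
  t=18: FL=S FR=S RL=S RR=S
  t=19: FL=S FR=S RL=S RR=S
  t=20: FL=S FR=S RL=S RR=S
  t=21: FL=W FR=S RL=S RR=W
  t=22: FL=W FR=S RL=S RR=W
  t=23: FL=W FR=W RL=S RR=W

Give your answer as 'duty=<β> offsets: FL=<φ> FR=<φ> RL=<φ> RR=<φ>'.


duty β = stance ticks per leg = 16
FL: stance ticks = 16; W→S at t=5 → φ=19
FR: stance ticks = 16; W→S at t=7 → φ=17
RL: stance ticks = 16; W→S at t=11 → φ=13
RR: stance ticks = 16; W→S at t=5 → φ=19

duty=16 offsets: FL=19 FR=17 RL=13 RR=19


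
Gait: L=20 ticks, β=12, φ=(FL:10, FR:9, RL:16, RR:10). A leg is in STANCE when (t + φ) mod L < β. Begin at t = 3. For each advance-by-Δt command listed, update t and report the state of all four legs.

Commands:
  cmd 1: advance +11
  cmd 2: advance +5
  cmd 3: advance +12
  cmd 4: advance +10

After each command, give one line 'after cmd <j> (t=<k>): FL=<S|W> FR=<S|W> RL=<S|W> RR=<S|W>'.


start t=3: FL=W FR=W RL=W RR=W
cmd 1: advance +11 → t=14, phase=(4,3,10,4) → FL=S FR=S RL=S RR=S
cmd 2: advance +5 → t=19, phase=(9,8,15,9) → FL=S FR=S RL=W RR=S
cmd 3: advance +12 → t=31, phase=(1,0,7,1) → FL=S FR=S RL=S RR=S
cmd 4: advance +10 → t=41, phase=(11,10,17,11) → FL=S FR=S RL=W RR=S

after cmd 1 (t=14): FL=S FR=S RL=S RR=S
after cmd 2 (t=19): FL=S FR=S RL=W RR=S
after cmd 3 (t=31): FL=S FR=S RL=S RR=S
after cmd 4 (t=41): FL=S FR=S RL=W RR=S


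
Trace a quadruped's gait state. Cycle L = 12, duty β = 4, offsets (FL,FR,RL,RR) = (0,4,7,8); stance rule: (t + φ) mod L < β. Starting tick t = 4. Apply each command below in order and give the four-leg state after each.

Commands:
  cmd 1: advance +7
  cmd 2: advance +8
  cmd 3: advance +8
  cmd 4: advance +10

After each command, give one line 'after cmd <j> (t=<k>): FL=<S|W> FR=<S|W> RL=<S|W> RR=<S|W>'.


start t=4: FL=W FR=W RL=W RR=S
cmd 1: advance +7 → t=11, phase=(11,3,6,7) → FL=W FR=S RL=W RR=W
cmd 2: advance +8 → t=19, phase=(7,11,2,3) → FL=W FR=W RL=S RR=S
cmd 3: advance +8 → t=27, phase=(3,7,10,11) → FL=S FR=W RL=W RR=W
cmd 4: advance +10 → t=37, phase=(1,5,8,9) → FL=S FR=W RL=W RR=W

after cmd 1 (t=11): FL=W FR=S RL=W RR=W
after cmd 2 (t=19): FL=W FR=W RL=S RR=S
after cmd 3 (t=27): FL=S FR=W RL=W RR=W
after cmd 4 (t=37): FL=S FR=W RL=W RR=W


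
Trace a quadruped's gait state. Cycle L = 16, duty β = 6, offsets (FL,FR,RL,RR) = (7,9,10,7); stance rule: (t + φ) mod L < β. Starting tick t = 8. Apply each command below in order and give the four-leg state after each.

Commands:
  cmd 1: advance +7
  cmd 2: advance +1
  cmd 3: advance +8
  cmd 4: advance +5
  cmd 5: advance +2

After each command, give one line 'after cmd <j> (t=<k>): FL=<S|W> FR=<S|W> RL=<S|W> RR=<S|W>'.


start t=8: FL=W FR=S RL=S RR=W
cmd 1: advance +7 → t=15, phase=(6,8,9,6) → FL=W FR=W RL=W RR=W
cmd 2: advance +1 → t=16, phase=(7,9,10,7) → FL=W FR=W RL=W RR=W
cmd 3: advance +8 → t=24, phase=(15,1,2,15) → FL=W FR=S RL=S RR=W
cmd 4: advance +5 → t=29, phase=(4,6,7,4) → FL=S FR=W RL=W RR=S
cmd 5: advance +2 → t=31, phase=(6,8,9,6) → FL=W FR=W RL=W RR=W

after cmd 1 (t=15): FL=W FR=W RL=W RR=W
after cmd 2 (t=16): FL=W FR=W RL=W RR=W
after cmd 3 (t=24): FL=W FR=S RL=S RR=W
after cmd 4 (t=29): FL=S FR=W RL=W RR=S
after cmd 5 (t=31): FL=W FR=W RL=W RR=W


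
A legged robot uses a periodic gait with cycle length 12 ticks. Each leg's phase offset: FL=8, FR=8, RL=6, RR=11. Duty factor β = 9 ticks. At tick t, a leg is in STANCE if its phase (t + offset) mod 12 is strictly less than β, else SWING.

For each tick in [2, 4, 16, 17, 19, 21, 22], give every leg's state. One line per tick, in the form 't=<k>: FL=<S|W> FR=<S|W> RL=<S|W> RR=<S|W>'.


t=2: FL=W FR=W RL=S RR=S
t=4: FL=S FR=S RL=W RR=S
t=16: FL=S FR=S RL=W RR=S
t=17: FL=S FR=S RL=W RR=S
t=19: FL=S FR=S RL=S RR=S
t=21: FL=S FR=S RL=S RR=S
t=22: FL=S FR=S RL=S RR=W

t=2: phase=(10,10,8,1) vs β=9 → FL=W FR=W RL=S RR=S
t=4: phase=(0,0,10,3) vs β=9 → FL=S FR=S RL=W RR=S
t=16: phase=(0,0,10,3) vs β=9 → FL=S FR=S RL=W RR=S
t=17: phase=(1,1,11,4) vs β=9 → FL=S FR=S RL=W RR=S
t=19: phase=(3,3,1,6) vs β=9 → FL=S FR=S RL=S RR=S
t=21: phase=(5,5,3,8) vs β=9 → FL=S FR=S RL=S RR=S
t=22: phase=(6,6,4,9) vs β=9 → FL=S FR=S RL=S RR=W


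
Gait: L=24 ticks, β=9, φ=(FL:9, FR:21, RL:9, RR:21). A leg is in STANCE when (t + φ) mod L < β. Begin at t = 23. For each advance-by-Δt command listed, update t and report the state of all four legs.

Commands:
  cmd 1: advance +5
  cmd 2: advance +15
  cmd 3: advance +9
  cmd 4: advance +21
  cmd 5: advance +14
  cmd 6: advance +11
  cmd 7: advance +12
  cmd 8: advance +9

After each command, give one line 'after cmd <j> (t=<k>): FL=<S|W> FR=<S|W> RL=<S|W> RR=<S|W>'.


start t=23: FL=S FR=W RL=S RR=W
cmd 1: advance +5 → t=28, phase=(13,1,13,1) → FL=W FR=S RL=W RR=S
cmd 2: advance +15 → t=43, phase=(4,16,4,16) → FL=S FR=W RL=S RR=W
cmd 3: advance +9 → t=52, phase=(13,1,13,1) → FL=W FR=S RL=W RR=S
cmd 4: advance +21 → t=73, phase=(10,22,10,22) → FL=W FR=W RL=W RR=W
cmd 5: advance +14 → t=87, phase=(0,12,0,12) → FL=S FR=W RL=S RR=W
cmd 6: advance +11 → t=98, phase=(11,23,11,23) → FL=W FR=W RL=W RR=W
cmd 7: advance +12 → t=110, phase=(23,11,23,11) → FL=W FR=W RL=W RR=W
cmd 8: advance +9 → t=119, phase=(8,20,8,20) → FL=S FR=W RL=S RR=W

after cmd 1 (t=28): FL=W FR=S RL=W RR=S
after cmd 2 (t=43): FL=S FR=W RL=S RR=W
after cmd 3 (t=52): FL=W FR=S RL=W RR=S
after cmd 4 (t=73): FL=W FR=W RL=W RR=W
after cmd 5 (t=87): FL=S FR=W RL=S RR=W
after cmd 6 (t=98): FL=W FR=W RL=W RR=W
after cmd 7 (t=110): FL=W FR=W RL=W RR=W
after cmd 8 (t=119): FL=S FR=W RL=S RR=W


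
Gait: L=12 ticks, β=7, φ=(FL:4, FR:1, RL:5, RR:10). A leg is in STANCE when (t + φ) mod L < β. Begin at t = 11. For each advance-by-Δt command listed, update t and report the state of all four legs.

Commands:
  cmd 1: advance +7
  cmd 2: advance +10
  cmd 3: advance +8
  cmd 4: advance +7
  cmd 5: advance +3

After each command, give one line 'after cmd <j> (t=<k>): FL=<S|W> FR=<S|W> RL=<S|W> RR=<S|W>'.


start t=11: FL=S FR=S RL=S RR=W
cmd 1: advance +7 → t=18, phase=(10,7,11,4) → FL=W FR=W RL=W RR=S
cmd 2: advance +10 → t=28, phase=(8,5,9,2) → FL=W FR=S RL=W RR=S
cmd 3: advance +8 → t=36, phase=(4,1,5,10) → FL=S FR=S RL=S RR=W
cmd 4: advance +7 → t=43, phase=(11,8,0,5) → FL=W FR=W RL=S RR=S
cmd 5: advance +3 → t=46, phase=(2,11,3,8) → FL=S FR=W RL=S RR=W

after cmd 1 (t=18): FL=W FR=W RL=W RR=S
after cmd 2 (t=28): FL=W FR=S RL=W RR=S
after cmd 3 (t=36): FL=S FR=S RL=S RR=W
after cmd 4 (t=43): FL=W FR=W RL=S RR=S
after cmd 5 (t=46): FL=S FR=W RL=S RR=W


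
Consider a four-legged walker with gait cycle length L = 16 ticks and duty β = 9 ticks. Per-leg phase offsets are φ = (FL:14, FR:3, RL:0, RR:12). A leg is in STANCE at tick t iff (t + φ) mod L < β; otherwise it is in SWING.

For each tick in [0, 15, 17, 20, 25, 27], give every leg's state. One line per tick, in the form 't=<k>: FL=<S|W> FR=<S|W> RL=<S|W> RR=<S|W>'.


t=0: phase=(14,3,0,12) vs β=9 → FL=W FR=S RL=S RR=W
t=15: phase=(13,2,15,11) vs β=9 → FL=W FR=S RL=W RR=W
t=17: phase=(15,4,1,13) vs β=9 → FL=W FR=S RL=S RR=W
t=20: phase=(2,7,4,0) vs β=9 → FL=S FR=S RL=S RR=S
t=25: phase=(7,12,9,5) vs β=9 → FL=S FR=W RL=W RR=S
t=27: phase=(9,14,11,7) vs β=9 → FL=W FR=W RL=W RR=S

t=0: FL=W FR=S RL=S RR=W
t=15: FL=W FR=S RL=W RR=W
t=17: FL=W FR=S RL=S RR=W
t=20: FL=S FR=S RL=S RR=S
t=25: FL=S FR=W RL=W RR=S
t=27: FL=W FR=W RL=W RR=S


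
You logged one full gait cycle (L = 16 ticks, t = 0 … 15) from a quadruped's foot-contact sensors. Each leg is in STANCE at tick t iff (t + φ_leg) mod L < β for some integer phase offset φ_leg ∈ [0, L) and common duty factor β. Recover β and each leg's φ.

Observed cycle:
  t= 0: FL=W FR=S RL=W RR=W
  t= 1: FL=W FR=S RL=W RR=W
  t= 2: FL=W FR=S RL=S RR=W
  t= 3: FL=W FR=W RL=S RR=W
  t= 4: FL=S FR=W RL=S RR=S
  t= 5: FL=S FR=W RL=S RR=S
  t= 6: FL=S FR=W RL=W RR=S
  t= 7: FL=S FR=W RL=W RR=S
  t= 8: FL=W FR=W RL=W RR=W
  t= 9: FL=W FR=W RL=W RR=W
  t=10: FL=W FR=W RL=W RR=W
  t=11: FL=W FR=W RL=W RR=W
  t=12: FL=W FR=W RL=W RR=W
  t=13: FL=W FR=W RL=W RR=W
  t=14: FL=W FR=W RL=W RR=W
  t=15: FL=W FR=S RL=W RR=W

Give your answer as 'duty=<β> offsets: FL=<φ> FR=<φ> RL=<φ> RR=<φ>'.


duty β = stance ticks per leg = 4
FL: stance ticks = 4; W→S at t=4 → φ=12
FR: stance ticks = 4; W→S at t=15 → φ=1
RL: stance ticks = 4; W→S at t=2 → φ=14
RR: stance ticks = 4; W→S at t=4 → φ=12

duty=4 offsets: FL=12 FR=1 RL=14 RR=12


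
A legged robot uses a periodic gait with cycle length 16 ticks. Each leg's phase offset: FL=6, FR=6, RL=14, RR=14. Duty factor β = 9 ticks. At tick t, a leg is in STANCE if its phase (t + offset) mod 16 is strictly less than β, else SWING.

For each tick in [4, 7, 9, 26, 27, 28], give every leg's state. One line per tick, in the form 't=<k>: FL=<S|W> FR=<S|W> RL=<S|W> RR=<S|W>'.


t=4: phase=(10,10,2,2) vs β=9 → FL=W FR=W RL=S RR=S
t=7: phase=(13,13,5,5) vs β=9 → FL=W FR=W RL=S RR=S
t=9: phase=(15,15,7,7) vs β=9 → FL=W FR=W RL=S RR=S
t=26: phase=(0,0,8,8) vs β=9 → FL=S FR=S RL=S RR=S
t=27: phase=(1,1,9,9) vs β=9 → FL=S FR=S RL=W RR=W
t=28: phase=(2,2,10,10) vs β=9 → FL=S FR=S RL=W RR=W

t=4: FL=W FR=W RL=S RR=S
t=7: FL=W FR=W RL=S RR=S
t=9: FL=W FR=W RL=S RR=S
t=26: FL=S FR=S RL=S RR=S
t=27: FL=S FR=S RL=W RR=W
t=28: FL=S FR=S RL=W RR=W
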